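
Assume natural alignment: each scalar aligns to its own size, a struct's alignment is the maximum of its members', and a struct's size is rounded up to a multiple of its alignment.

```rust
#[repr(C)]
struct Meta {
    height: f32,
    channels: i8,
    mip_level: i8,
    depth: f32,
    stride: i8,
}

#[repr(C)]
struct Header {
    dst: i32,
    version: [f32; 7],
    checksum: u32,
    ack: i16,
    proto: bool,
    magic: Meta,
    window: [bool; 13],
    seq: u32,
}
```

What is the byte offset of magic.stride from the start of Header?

Meta: height at 0 (size 4, align 4) → ends 4; channels at 4 (size 1, align 1) → ends 5; mip_level at 5 (size 1, align 1) → ends 6; pad 2 to align 4 for depth; depth at 8 (size 4, align 4) → ends 12; stride at 12 (size 1, align 1) → ends 13; tail pad 3 to reach multiple of 4; total 16 bytes, alignment 4
dst at 0 (size 4, align 4) → ends 4
version at 4 (size 28, align 4) → ends 32
checksum at 32 (size 4, align 4) → ends 36
ack at 36 (size 2, align 2) → ends 38
proto at 38 (size 1, align 1) → ends 39
pad 1 to align 4 for magic
magic at 40 (size 16, align 4) → ends 56
within Meta: stride at 12
40 + 12 = 52

52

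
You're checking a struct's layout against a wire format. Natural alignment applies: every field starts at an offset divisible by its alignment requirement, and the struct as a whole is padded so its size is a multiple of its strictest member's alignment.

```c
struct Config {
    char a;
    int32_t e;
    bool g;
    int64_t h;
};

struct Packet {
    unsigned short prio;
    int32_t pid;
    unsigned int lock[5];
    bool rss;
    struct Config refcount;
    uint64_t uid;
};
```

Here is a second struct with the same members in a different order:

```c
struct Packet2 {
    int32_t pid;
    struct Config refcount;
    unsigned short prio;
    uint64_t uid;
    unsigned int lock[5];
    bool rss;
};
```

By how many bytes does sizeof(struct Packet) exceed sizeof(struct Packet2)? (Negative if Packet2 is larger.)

-8

Config: 0..1  a  (1B, 1-aligned); 1..4  -- padding (3B); 4..8  e  (4B, 4-aligned); 8..9  g  (1B, 1-aligned); 9..16  -- padding (7B); 16..24  h  (8B, 8-aligned); sizeof = 24, alignof = 8
0..2  prio  (2B, 2-aligned)
2..4  -- padding (2B)
4..8  pid  (4B, 4-aligned)
8..28  lock  (20B, 4-aligned)
28..29  rss  (1B, 1-aligned)
29..32  -- padding (3B)
32..56  refcount  (24B, 8-aligned)
56..64  uid  (8B, 8-aligned)
sizeof = 64, alignof = 8
— Packet2 —
0..4  pid  (4B, 4-aligned)
4..8  -- padding (4B)
8..32  refcount  (24B, 8-aligned)
32..34  prio  (2B, 2-aligned)
34..40  -- padding (6B)
40..48  uid  (8B, 8-aligned)
48..68  lock  (20B, 4-aligned)
68..69  rss  (1B, 1-aligned)
69..72  -- tail padding (3B)
sizeof = 72, alignof = 8
64 − 72 = -8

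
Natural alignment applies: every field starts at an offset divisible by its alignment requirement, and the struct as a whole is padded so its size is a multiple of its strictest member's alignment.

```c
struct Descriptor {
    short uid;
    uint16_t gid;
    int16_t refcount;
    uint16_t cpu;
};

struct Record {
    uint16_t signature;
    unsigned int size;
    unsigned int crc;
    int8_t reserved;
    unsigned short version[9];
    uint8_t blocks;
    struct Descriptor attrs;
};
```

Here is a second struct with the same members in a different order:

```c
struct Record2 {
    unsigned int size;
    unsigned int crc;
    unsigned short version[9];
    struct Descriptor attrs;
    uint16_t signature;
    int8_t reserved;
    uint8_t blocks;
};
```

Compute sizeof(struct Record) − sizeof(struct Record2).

Descriptor: uid at 0 (size 2, align 2) → ends 2; gid at 2 (size 2, align 2) → ends 4; refcount at 4 (size 2, align 2) → ends 6; cpu at 6 (size 2, align 2) → ends 8; total 8 bytes, alignment 2
signature at 0 (size 2, align 2) → ends 2
pad 2 to align 4 for size
size at 4 (size 4, align 4) → ends 8
crc at 8 (size 4, align 4) → ends 12
reserved at 12 (size 1, align 1) → ends 13
pad 1 to align 2 for version
version at 14 (size 18, align 2) → ends 32
blocks at 32 (size 1, align 1) → ends 33
pad 1 to align 2 for attrs
attrs at 34 (size 8, align 2) → ends 42
tail pad 2 to reach multiple of 4
total 44 bytes, alignment 4
— Record2 —
size at 0 (size 4, align 4) → ends 4
crc at 4 (size 4, align 4) → ends 8
version at 8 (size 18, align 2) → ends 26
attrs at 26 (size 8, align 2) → ends 34
signature at 34 (size 2, align 2) → ends 36
reserved at 36 (size 1, align 1) → ends 37
blocks at 37 (size 1, align 1) → ends 38
tail pad 2 to reach multiple of 4
total 40 bytes, alignment 4
44 − 40 = 4

4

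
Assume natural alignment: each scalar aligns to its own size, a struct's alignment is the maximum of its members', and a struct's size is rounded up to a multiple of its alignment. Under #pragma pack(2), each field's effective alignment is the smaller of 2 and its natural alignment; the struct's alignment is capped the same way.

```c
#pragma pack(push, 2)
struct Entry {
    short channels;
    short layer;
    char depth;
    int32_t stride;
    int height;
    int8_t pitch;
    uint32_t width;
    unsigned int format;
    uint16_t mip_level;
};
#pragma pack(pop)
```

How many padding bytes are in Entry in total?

2

0..2  channels  (2B, 2-aligned)
2..4  layer  (2B, 2-aligned)
4..5  depth  (1B, 1-aligned)
5..6  -- padding (1B)
6..10  stride  (4B, 2-aligned)
10..14  height  (4B, 2-aligned)
14..15  pitch  (1B, 1-aligned)
15..16  -- padding (1B)
16..20  width  (4B, 2-aligned)
20..24  format  (4B, 2-aligned)
24..26  mip_level  (2B, 2-aligned)
sizeof = 26, alignof = 2
data bytes 24, size 26 → padding 2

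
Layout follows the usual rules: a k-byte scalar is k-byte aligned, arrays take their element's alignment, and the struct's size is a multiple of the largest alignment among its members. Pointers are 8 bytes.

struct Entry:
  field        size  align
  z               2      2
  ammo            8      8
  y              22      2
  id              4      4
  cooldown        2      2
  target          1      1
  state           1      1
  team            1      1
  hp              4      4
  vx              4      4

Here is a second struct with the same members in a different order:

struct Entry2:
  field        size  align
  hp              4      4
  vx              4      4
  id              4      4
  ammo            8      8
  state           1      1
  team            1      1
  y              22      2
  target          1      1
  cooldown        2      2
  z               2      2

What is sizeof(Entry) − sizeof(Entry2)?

8

z at 0 (size 2, align 2) → ends 2
pad 6 to align 8 for ammo
ammo at 8 (size 8, align 8) → ends 16
y at 16 (size 22, align 2) → ends 38
pad 2 to align 4 for id
id at 40 (size 4, align 4) → ends 44
cooldown at 44 (size 2, align 2) → ends 46
target at 46 (size 1, align 1) → ends 47
state at 47 (size 1, align 1) → ends 48
team at 48 (size 1, align 1) → ends 49
pad 3 to align 4 for hp
hp at 52 (size 4, align 4) → ends 56
vx at 56 (size 4, align 4) → ends 60
tail pad 4 to reach multiple of 8
total 64 bytes, alignment 8
— Entry2 —
hp at 0 (size 4, align 4) → ends 4
vx at 4 (size 4, align 4) → ends 8
id at 8 (size 4, align 4) → ends 12
pad 4 to align 8 for ammo
ammo at 16 (size 8, align 8) → ends 24
state at 24 (size 1, align 1) → ends 25
team at 25 (size 1, align 1) → ends 26
y at 26 (size 22, align 2) → ends 48
target at 48 (size 1, align 1) → ends 49
pad 1 to align 2 for cooldown
cooldown at 50 (size 2, align 2) → ends 52
z at 52 (size 2, align 2) → ends 54
tail pad 2 to reach multiple of 8
total 56 bytes, alignment 8
64 − 56 = 8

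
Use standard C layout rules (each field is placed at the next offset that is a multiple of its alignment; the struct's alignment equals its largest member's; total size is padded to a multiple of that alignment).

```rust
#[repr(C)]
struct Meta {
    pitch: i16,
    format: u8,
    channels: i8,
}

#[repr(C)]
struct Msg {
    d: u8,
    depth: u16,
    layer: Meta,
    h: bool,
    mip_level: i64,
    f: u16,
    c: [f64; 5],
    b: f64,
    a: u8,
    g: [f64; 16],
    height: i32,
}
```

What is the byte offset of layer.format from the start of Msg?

6

Meta: pitch at 0 (size 2, align 2) → ends 2; format at 2 (size 1, align 1) → ends 3; channels at 3 (size 1, align 1) → ends 4; total 4 bytes, alignment 2
d at 0 (size 1, align 1) → ends 1
pad 1 to align 2 for depth
depth at 2 (size 2, align 2) → ends 4
layer at 4 (size 4, align 2) → ends 8
within Meta: format at 2
4 + 2 = 6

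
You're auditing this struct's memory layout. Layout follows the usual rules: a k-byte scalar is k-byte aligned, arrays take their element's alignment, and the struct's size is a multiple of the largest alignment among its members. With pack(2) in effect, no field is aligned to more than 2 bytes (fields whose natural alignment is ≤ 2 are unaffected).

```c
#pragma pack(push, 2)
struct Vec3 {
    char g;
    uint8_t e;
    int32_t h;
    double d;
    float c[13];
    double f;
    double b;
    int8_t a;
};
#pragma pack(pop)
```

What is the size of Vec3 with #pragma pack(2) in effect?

0..1  g  (1B, 1-aligned)
1..2  e  (1B, 1-aligned)
2..6  h  (4B, 2-aligned)
6..14  d  (8B, 2-aligned)
14..66  c  (52B, 2-aligned)
66..74  f  (8B, 2-aligned)
74..82  b  (8B, 2-aligned)
82..83  a  (1B, 1-aligned)
83..84  -- tail padding (1B)
sizeof = 84, alignof = 2

84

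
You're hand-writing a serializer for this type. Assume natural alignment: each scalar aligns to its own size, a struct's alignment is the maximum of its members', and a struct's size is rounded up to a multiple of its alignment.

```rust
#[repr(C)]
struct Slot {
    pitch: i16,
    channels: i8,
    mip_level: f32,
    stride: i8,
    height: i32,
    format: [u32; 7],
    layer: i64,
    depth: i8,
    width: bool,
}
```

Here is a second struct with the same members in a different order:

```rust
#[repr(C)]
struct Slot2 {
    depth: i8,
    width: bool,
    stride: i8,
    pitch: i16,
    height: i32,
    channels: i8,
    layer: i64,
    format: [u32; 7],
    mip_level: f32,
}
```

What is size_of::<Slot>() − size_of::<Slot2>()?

0..2  pitch  (2B, 2-aligned)
2..3  channels  (1B, 1-aligned)
3..4  -- padding (1B)
4..8  mip_level  (4B, 4-aligned)
8..9  stride  (1B, 1-aligned)
9..12  -- padding (3B)
12..16  height  (4B, 4-aligned)
16..44  format  (28B, 4-aligned)
44..48  -- padding (4B)
48..56  layer  (8B, 8-aligned)
56..57  depth  (1B, 1-aligned)
57..58  width  (1B, 1-aligned)
58..64  -- tail padding (6B)
sizeof = 64, alignof = 8
— Slot2 —
0..1  depth  (1B, 1-aligned)
1..2  width  (1B, 1-aligned)
2..3  stride  (1B, 1-aligned)
3..4  -- padding (1B)
4..6  pitch  (2B, 2-aligned)
6..8  -- padding (2B)
8..12  height  (4B, 4-aligned)
12..13  channels  (1B, 1-aligned)
13..16  -- padding (3B)
16..24  layer  (8B, 8-aligned)
24..52  format  (28B, 4-aligned)
52..56  mip_level  (4B, 4-aligned)
sizeof = 56, alignof = 8
64 − 56 = 8

8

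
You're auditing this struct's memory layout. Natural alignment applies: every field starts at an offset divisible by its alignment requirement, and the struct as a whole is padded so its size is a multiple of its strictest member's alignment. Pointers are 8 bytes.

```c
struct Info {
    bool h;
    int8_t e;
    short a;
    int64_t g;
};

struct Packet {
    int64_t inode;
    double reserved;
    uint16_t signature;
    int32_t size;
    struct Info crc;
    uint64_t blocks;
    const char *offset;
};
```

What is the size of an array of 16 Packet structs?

896

Info: 0..1  h  (1B, 1-aligned); 1..2  e  (1B, 1-aligned); 2..4  a  (2B, 2-aligned); 4..8  -- padding (4B); 8..16  g  (8B, 8-aligned); sizeof = 16, alignof = 8
0..8  inode  (8B, 8-aligned)
8..16  reserved  (8B, 8-aligned)
16..18  signature  (2B, 2-aligned)
18..20  -- padding (2B)
20..24  size  (4B, 4-aligned)
24..40  crc  (16B, 8-aligned)
40..48  blocks  (8B, 8-aligned)
48..56  offset  (8B, 8-aligned)
sizeof = 56, alignof = 8
array of 16: 16 × 56 = 896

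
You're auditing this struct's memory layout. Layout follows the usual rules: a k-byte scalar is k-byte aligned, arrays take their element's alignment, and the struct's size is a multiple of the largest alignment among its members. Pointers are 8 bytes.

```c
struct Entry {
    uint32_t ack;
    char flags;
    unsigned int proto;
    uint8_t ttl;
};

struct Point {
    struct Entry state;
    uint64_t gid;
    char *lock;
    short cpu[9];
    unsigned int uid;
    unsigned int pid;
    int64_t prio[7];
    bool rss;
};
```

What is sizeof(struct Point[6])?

768

Entry: ack at 0 (size 4, align 4) → ends 4; flags at 4 (size 1, align 1) → ends 5; pad 3 to align 4 for proto; proto at 8 (size 4, align 4) → ends 12; ttl at 12 (size 1, align 1) → ends 13; tail pad 3 to reach multiple of 4; total 16 bytes, alignment 4
state at 0 (size 16, align 4) → ends 16
gid at 16 (size 8, align 8) → ends 24
lock at 24 (size 8, align 8) → ends 32
cpu at 32 (size 18, align 2) → ends 50
pad 2 to align 4 for uid
uid at 52 (size 4, align 4) → ends 56
pid at 56 (size 4, align 4) → ends 60
pad 4 to align 8 for prio
prio at 64 (size 56, align 8) → ends 120
rss at 120 (size 1, align 1) → ends 121
tail pad 7 to reach multiple of 8
total 128 bytes, alignment 8
array of 6: 6 × 128 = 768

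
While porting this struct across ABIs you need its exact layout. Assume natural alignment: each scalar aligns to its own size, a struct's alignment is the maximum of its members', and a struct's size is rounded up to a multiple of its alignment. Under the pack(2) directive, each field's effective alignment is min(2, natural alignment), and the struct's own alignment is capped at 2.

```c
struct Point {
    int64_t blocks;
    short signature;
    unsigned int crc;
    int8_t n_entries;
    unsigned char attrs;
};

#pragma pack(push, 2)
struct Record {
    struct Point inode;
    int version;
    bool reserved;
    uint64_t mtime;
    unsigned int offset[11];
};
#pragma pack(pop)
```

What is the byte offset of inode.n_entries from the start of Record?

16

Point: blocks at 0 (size 8, align 8) → ends 8; signature at 8 (size 2, align 2) → ends 10; pad 2 to align 4 for crc; crc at 12 (size 4, align 4) → ends 16; n_entries at 16 (size 1, align 1) → ends 17; attrs at 17 (size 1, align 1) → ends 18; tail pad 6 to reach multiple of 8; total 24 bytes, alignment 8
inode at 0 (size 24, align 2) → ends 24
within Point: n_entries at 16
0 + 16 = 16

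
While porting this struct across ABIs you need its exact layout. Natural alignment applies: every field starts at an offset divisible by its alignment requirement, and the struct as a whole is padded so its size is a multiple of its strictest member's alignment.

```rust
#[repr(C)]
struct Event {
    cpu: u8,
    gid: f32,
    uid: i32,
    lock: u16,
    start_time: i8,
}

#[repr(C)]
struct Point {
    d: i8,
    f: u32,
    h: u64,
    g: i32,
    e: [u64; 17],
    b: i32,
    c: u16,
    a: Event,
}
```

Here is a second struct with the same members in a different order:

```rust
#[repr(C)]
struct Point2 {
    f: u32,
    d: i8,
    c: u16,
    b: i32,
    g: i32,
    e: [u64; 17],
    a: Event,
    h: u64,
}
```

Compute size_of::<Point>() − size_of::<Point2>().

Event: cpu at 0 (size 1, align 1) → ends 1; pad 3 to align 4 for gid; gid at 4 (size 4, align 4) → ends 8; uid at 8 (size 4, align 4) → ends 12; lock at 12 (size 2, align 2) → ends 14; start_time at 14 (size 1, align 1) → ends 15; tail pad 1 to reach multiple of 4; total 16 bytes, alignment 4
d at 0 (size 1, align 1) → ends 1
pad 3 to align 4 for f
f at 4 (size 4, align 4) → ends 8
h at 8 (size 8, align 8) → ends 16
g at 16 (size 4, align 4) → ends 20
pad 4 to align 8 for e
e at 24 (size 136, align 8) → ends 160
b at 160 (size 4, align 4) → ends 164
c at 164 (size 2, align 2) → ends 166
pad 2 to align 4 for a
a at 168 (size 16, align 4) → ends 184
total 184 bytes, alignment 8
— Point2 —
f at 0 (size 4, align 4) → ends 4
d at 4 (size 1, align 1) → ends 5
pad 1 to align 2 for c
c at 6 (size 2, align 2) → ends 8
b at 8 (size 4, align 4) → ends 12
g at 12 (size 4, align 4) → ends 16
e at 16 (size 136, align 8) → ends 152
a at 152 (size 16, align 4) → ends 168
h at 168 (size 8, align 8) → ends 176
total 176 bytes, alignment 8
184 − 176 = 8

8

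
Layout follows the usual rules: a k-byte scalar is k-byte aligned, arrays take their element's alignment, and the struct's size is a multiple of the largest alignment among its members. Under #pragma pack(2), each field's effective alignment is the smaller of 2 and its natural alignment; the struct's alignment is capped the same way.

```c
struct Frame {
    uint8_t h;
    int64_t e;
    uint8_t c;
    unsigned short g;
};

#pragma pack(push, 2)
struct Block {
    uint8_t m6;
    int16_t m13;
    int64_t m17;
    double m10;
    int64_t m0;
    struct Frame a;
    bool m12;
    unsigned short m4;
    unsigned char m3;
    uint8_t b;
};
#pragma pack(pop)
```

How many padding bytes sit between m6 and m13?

Frame: @0: h [1B, align 1] → 1; +7 pad (align 8); @8: e [8B, align 8] → 16; @16: c [1B, align 1] → 17; +1 pad (align 2); @18: g [2B, align 2] → 20; +4 tail pad (align 8); size 24, align 8
@0: m6 [1B, align 1] → 1
+1 pad (align 2)
@2: m13 [2B, align 2] → 4

1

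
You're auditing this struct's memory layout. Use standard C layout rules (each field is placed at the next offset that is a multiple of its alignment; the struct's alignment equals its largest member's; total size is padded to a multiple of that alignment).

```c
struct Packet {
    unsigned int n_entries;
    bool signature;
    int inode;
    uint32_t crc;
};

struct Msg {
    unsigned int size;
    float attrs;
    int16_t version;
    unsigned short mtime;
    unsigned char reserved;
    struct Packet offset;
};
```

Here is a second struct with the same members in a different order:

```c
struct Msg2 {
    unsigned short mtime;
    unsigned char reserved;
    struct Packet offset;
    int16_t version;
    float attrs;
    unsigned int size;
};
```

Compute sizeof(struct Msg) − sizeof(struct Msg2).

0

Packet: 0..4  n_entries  (4B, 4-aligned); 4..5  signature  (1B, 1-aligned); 5..8  -- padding (3B); 8..12  inode  (4B, 4-aligned); 12..16  crc  (4B, 4-aligned); sizeof = 16, alignof = 4
0..4  size  (4B, 4-aligned)
4..8  attrs  (4B, 4-aligned)
8..10  version  (2B, 2-aligned)
10..12  mtime  (2B, 2-aligned)
12..13  reserved  (1B, 1-aligned)
13..16  -- padding (3B)
16..32  offset  (16B, 4-aligned)
sizeof = 32, alignof = 4
— Msg2 —
0..2  mtime  (2B, 2-aligned)
2..3  reserved  (1B, 1-aligned)
3..4  -- padding (1B)
4..20  offset  (16B, 4-aligned)
20..22  version  (2B, 2-aligned)
22..24  -- padding (2B)
24..28  attrs  (4B, 4-aligned)
28..32  size  (4B, 4-aligned)
sizeof = 32, alignof = 4
32 − 32 = 0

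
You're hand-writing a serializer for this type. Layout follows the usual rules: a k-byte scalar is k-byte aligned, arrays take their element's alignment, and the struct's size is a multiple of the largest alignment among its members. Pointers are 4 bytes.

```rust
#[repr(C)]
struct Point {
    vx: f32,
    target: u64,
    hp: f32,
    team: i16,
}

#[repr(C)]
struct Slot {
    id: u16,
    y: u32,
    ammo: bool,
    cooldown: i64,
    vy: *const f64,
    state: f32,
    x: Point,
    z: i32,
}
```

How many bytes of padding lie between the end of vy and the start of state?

0

Point: 0..4  vx  (4B, 4-aligned); 4..8  -- padding (4B); 8..16  target  (8B, 8-aligned); 16..20  hp  (4B, 4-aligned); 20..22  team  (2B, 2-aligned); 22..24  -- tail padding (2B); sizeof = 24, alignof = 8
0..2  id  (2B, 2-aligned)
2..4  -- padding (2B)
4..8  y  (4B, 4-aligned)
8..9  ammo  (1B, 1-aligned)
9..16  -- padding (7B)
16..24  cooldown  (8B, 8-aligned)
24..28  vy  (4B, 4-aligned)
28..32  state  (4B, 4-aligned)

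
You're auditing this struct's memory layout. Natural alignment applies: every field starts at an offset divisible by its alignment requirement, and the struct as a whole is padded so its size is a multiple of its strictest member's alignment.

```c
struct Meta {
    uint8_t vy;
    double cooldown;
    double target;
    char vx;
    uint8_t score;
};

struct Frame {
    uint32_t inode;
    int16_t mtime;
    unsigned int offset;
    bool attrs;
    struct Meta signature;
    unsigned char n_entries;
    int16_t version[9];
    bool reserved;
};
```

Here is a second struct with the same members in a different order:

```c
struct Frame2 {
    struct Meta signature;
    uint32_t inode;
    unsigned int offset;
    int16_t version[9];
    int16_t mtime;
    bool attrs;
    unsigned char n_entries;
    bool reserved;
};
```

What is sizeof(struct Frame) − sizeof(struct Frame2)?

8

Meta: 0..1  vy  (1B, 1-aligned); 1..8  -- padding (7B); 8..16  cooldown  (8B, 8-aligned); 16..24  target  (8B, 8-aligned); 24..25  vx  (1B, 1-aligned); 25..26  score  (1B, 1-aligned); 26..32  -- tail padding (6B); sizeof = 32, alignof = 8
0..4  inode  (4B, 4-aligned)
4..6  mtime  (2B, 2-aligned)
6..8  -- padding (2B)
8..12  offset  (4B, 4-aligned)
12..13  attrs  (1B, 1-aligned)
13..16  -- padding (3B)
16..48  signature  (32B, 8-aligned)
48..49  n_entries  (1B, 1-aligned)
49..50  -- padding (1B)
50..68  version  (18B, 2-aligned)
68..69  reserved  (1B, 1-aligned)
69..72  -- tail padding (3B)
sizeof = 72, alignof = 8
— Frame2 —
0..32  signature  (32B, 8-aligned)
32..36  inode  (4B, 4-aligned)
36..40  offset  (4B, 4-aligned)
40..58  version  (18B, 2-aligned)
58..60  mtime  (2B, 2-aligned)
60..61  attrs  (1B, 1-aligned)
61..62  n_entries  (1B, 1-aligned)
62..63  reserved  (1B, 1-aligned)
63..64  -- tail padding (1B)
sizeof = 64, alignof = 8
72 − 64 = 8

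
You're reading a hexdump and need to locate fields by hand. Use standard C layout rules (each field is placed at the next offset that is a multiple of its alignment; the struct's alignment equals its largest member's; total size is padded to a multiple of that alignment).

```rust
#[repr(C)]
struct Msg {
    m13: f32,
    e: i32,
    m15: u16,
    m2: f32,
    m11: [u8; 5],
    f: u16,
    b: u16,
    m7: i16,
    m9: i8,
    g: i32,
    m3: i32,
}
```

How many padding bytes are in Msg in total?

@0: m13 [4B, align 4] → 4
@4: e [4B, align 4] → 8
@8: m15 [2B, align 2] → 10
+2 pad (align 4)
@12: m2 [4B, align 4] → 16
@16: m11 [5B, align 1] → 21
+1 pad (align 2)
@22: f [2B, align 2] → 24
@24: b [2B, align 2] → 26
@26: m7 [2B, align 2] → 28
@28: m9 [1B, align 1] → 29
+3 pad (align 4)
@32: g [4B, align 4] → 36
@36: m3 [4B, align 4] → 40
size 40, align 4
data bytes 34, size 40 → padding 6

6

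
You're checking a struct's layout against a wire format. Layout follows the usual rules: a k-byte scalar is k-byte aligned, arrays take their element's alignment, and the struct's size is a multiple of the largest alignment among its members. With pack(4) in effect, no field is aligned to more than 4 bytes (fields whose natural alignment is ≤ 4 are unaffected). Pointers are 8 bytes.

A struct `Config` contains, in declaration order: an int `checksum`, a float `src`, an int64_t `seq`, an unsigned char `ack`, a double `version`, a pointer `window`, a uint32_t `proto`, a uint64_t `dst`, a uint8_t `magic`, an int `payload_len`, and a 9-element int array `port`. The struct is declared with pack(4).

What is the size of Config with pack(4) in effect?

checksum at 0 (size 4, align 4) → ends 4
src at 4 (size 4, align 4) → ends 8
seq at 8 (size 8, align 4) → ends 16
ack at 16 (size 1, align 1) → ends 17
pad 3 to align 4 for version
version at 20 (size 8, align 4) → ends 28
window at 28 (size 8, align 4) → ends 36
proto at 36 (size 4, align 4) → ends 40
dst at 40 (size 8, align 4) → ends 48
magic at 48 (size 1, align 1) → ends 49
pad 3 to align 4 for payload_len
payload_len at 52 (size 4, align 4) → ends 56
port at 56 (size 36, align 4) → ends 92
total 92 bytes, alignment 4

92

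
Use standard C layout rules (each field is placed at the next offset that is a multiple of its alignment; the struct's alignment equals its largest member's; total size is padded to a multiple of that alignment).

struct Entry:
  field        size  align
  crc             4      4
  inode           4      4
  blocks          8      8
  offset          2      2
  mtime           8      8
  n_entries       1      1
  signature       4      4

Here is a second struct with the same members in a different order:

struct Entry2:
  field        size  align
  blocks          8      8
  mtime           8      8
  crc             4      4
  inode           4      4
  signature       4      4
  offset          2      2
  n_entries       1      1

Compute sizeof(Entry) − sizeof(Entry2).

8

crc at 0 (size 4, align 4) → ends 4
inode at 4 (size 4, align 4) → ends 8
blocks at 8 (size 8, align 8) → ends 16
offset at 16 (size 2, align 2) → ends 18
pad 6 to align 8 for mtime
mtime at 24 (size 8, align 8) → ends 32
n_entries at 32 (size 1, align 1) → ends 33
pad 3 to align 4 for signature
signature at 36 (size 4, align 4) → ends 40
total 40 bytes, alignment 8
— Entry2 —
blocks at 0 (size 8, align 8) → ends 8
mtime at 8 (size 8, align 8) → ends 16
crc at 16 (size 4, align 4) → ends 20
inode at 20 (size 4, align 4) → ends 24
signature at 24 (size 4, align 4) → ends 28
offset at 28 (size 2, align 2) → ends 30
n_entries at 30 (size 1, align 1) → ends 31
tail pad 1 to reach multiple of 8
total 32 bytes, alignment 8
40 − 32 = 8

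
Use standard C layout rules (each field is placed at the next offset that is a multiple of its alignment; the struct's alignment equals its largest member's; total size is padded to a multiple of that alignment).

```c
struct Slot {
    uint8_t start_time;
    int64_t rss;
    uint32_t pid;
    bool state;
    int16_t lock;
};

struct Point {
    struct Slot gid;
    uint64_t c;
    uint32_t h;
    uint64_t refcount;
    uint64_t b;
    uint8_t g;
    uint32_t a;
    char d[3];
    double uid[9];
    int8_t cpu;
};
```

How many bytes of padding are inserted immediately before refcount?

4

Slot: 0..1  start_time  (1B, 1-aligned); 1..8  -- padding (7B); 8..16  rss  (8B, 8-aligned); 16..20  pid  (4B, 4-aligned); 20..21  state  (1B, 1-aligned); 21..22  -- padding (1B); 22..24  lock  (2B, 2-aligned); sizeof = 24, alignof = 8
0..24  gid  (24B, 8-aligned)
24..32  c  (8B, 8-aligned)
32..36  h  (4B, 4-aligned)
36..40  -- padding (4B)
40..48  refcount  (8B, 8-aligned)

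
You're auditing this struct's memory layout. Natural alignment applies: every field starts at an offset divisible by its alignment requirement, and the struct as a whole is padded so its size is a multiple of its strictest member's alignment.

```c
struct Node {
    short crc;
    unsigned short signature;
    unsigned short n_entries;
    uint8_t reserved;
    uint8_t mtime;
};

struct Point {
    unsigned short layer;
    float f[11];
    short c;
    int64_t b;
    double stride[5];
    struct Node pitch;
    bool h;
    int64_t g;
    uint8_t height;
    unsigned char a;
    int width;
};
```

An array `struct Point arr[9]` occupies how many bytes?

Node: @0: crc [2B, align 2] → 2; @2: signature [2B, align 2] → 4; @4: n_entries [2B, align 2] → 6; @6: reserved [1B, align 1] → 7; @7: mtime [1B, align 1] → 8; size 8, align 2
@0: layer [2B, align 2] → 2
+2 pad (align 4)
@4: f [44B, align 4] → 48
@48: c [2B, align 2] → 50
+6 pad (align 8)
@56: b [8B, align 8] → 64
@64: stride [40B, align 8] → 104
@104: pitch [8B, align 2] → 112
@112: h [1B, align 1] → 113
+7 pad (align 8)
@120: g [8B, align 8] → 128
@128: height [1B, align 1] → 129
@129: a [1B, align 1] → 130
+2 pad (align 4)
@132: width [4B, align 4] → 136
size 136, align 8
array of 9: 9 × 136 = 1224

1224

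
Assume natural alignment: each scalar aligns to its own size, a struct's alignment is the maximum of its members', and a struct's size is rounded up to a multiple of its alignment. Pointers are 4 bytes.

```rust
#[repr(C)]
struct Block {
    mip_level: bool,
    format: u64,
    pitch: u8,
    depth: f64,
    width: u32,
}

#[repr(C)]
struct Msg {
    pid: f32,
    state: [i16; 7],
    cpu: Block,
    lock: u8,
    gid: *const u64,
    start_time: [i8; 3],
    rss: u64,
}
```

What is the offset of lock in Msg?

64

Block: 0..1  mip_level  (1B, 1-aligned); 1..8  -- padding (7B); 8..16  format  (8B, 8-aligned); 16..17  pitch  (1B, 1-aligned); 17..24  -- padding (7B); 24..32  depth  (8B, 8-aligned); 32..36  width  (4B, 4-aligned); 36..40  -- tail padding (4B); sizeof = 40, alignof = 8
0..4  pid  (4B, 4-aligned)
4..18  state  (14B, 2-aligned)
18..24  -- padding (6B)
24..64  cpu  (40B, 8-aligned)
64..65  lock  (1B, 1-aligned)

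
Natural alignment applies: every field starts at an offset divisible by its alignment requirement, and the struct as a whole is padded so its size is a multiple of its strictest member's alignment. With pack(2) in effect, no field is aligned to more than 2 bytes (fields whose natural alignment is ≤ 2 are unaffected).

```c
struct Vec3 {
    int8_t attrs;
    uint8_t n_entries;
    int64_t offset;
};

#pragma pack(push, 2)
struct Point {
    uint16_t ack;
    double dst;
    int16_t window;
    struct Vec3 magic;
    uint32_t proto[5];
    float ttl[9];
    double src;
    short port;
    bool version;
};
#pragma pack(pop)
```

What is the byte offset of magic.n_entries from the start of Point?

13

Vec3: attrs at 0 (size 1, align 1) → ends 1; n_entries at 1 (size 1, align 1) → ends 2; pad 6 to align 8 for offset; offset at 8 (size 8, align 8) → ends 16; total 16 bytes, alignment 8
ack at 0 (size 2, align 2) → ends 2
dst at 2 (size 8, align 2) → ends 10
window at 10 (size 2, align 2) → ends 12
magic at 12 (size 16, align 2) → ends 28
within Vec3: n_entries at 1
12 + 1 = 13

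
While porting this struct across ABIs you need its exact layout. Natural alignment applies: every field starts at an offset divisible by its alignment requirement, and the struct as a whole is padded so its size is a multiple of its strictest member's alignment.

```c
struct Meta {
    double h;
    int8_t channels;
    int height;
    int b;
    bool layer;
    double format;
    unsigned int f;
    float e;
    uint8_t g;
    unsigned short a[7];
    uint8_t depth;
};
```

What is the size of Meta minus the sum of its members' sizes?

@0: h [8B, align 8] → 8
@8: channels [1B, align 1] → 9
+3 pad (align 4)
@12: height [4B, align 4] → 16
@16: b [4B, align 4] → 20
@20: layer [1B, align 1] → 21
+3 pad (align 8)
@24: format [8B, align 8] → 32
@32: f [4B, align 4] → 36
@36: e [4B, align 4] → 40
@40: g [1B, align 1] → 41
+1 pad (align 2)
@42: a [14B, align 2] → 56
@56: depth [1B, align 1] → 57
+7 tail pad (align 8)
size 64, align 8
data bytes 50, size 64 → padding 14

14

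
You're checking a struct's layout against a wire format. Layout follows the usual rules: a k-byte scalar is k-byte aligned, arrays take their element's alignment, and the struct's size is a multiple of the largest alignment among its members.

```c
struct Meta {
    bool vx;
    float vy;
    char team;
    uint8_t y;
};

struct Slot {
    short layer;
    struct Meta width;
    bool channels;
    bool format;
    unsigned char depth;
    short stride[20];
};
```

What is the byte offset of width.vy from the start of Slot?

8

Meta: 0..1  vx  (1B, 1-aligned); 1..4  -- padding (3B); 4..8  vy  (4B, 4-aligned); 8..9  team  (1B, 1-aligned); 9..10  y  (1B, 1-aligned); 10..12  -- tail padding (2B); sizeof = 12, alignof = 4
0..2  layer  (2B, 2-aligned)
2..4  -- padding (2B)
4..16  width  (12B, 4-aligned)
within Meta: vy at 4
4 + 4 = 8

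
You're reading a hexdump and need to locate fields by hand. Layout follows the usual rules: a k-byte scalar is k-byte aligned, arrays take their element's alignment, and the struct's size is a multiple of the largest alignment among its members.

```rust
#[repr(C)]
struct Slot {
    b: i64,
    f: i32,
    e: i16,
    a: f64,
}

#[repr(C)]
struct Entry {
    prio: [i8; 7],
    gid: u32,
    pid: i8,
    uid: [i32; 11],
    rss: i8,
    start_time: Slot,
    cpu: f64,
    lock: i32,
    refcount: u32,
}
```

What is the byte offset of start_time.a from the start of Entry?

Slot: 0..8  b  (8B, 8-aligned); 8..12  f  (4B, 4-aligned); 12..14  e  (2B, 2-aligned); 14..16  -- padding (2B); 16..24  a  (8B, 8-aligned); sizeof = 24, alignof = 8
0..7  prio  (7B, 1-aligned)
7..8  -- padding (1B)
8..12  gid  (4B, 4-aligned)
12..13  pid  (1B, 1-aligned)
13..16  -- padding (3B)
16..60  uid  (44B, 4-aligned)
60..61  rss  (1B, 1-aligned)
61..64  -- padding (3B)
64..88  start_time  (24B, 8-aligned)
within Slot: a at 16
64 + 16 = 80

80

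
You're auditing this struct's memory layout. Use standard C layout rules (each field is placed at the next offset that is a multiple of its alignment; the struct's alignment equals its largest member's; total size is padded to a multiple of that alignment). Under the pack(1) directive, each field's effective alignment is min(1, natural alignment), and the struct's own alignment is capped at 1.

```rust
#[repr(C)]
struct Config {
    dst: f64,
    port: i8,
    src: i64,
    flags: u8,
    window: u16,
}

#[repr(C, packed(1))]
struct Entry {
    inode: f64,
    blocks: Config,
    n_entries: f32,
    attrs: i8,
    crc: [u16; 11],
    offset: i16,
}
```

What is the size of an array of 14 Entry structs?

Config: dst at 0 (size 8, align 8) → ends 8; port at 8 (size 1, align 1) → ends 9; pad 7 to align 8 for src; src at 16 (size 8, align 8) → ends 24; flags at 24 (size 1, align 1) → ends 25; pad 1 to align 2 for window; window at 26 (size 2, align 2) → ends 28; tail pad 4 to reach multiple of 8; total 32 bytes, alignment 8
inode at 0 (size 8, align 1) → ends 8
blocks at 8 (size 32, align 1) → ends 40
n_entries at 40 (size 4, align 1) → ends 44
attrs at 44 (size 1, align 1) → ends 45
crc at 45 (size 22, align 1) → ends 67
offset at 67 (size 2, align 1) → ends 69
total 69 bytes, alignment 1
array of 14: 14 × 69 = 966

966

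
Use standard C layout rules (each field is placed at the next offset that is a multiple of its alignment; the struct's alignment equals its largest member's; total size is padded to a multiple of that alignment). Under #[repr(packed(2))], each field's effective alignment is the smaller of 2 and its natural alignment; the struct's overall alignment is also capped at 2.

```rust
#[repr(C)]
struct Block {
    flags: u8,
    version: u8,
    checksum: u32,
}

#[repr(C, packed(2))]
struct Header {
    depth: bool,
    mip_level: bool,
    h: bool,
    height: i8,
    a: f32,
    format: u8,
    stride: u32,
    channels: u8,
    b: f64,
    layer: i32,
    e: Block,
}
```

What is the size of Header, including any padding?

Block: 0..1  flags  (1B, 1-aligned); 1..2  version  (1B, 1-aligned); 2..4  -- padding (2B); 4..8  checksum  (4B, 4-aligned); sizeof = 8, alignof = 4
0..1  depth  (1B, 1-aligned)
1..2  mip_level  (1B, 1-aligned)
2..3  h  (1B, 1-aligned)
3..4  height  (1B, 1-aligned)
4..8  a  (4B, 2-aligned)
8..9  format  (1B, 1-aligned)
9..10  -- padding (1B)
10..14  stride  (4B, 2-aligned)
14..15  channels  (1B, 1-aligned)
15..16  -- padding (1B)
16..24  b  (8B, 2-aligned)
24..28  layer  (4B, 2-aligned)
28..36  e  (8B, 2-aligned)
sizeof = 36, alignof = 2

36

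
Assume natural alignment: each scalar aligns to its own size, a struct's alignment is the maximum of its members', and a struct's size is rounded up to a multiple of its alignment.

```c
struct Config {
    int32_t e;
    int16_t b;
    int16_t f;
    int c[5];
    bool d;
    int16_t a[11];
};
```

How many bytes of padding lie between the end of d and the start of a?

1

@0: e [4B, align 4] → 4
@4: b [2B, align 2] → 6
@6: f [2B, align 2] → 8
@8: c [20B, align 4] → 28
@28: d [1B, align 1] → 29
+1 pad (align 2)
@30: a [22B, align 2] → 52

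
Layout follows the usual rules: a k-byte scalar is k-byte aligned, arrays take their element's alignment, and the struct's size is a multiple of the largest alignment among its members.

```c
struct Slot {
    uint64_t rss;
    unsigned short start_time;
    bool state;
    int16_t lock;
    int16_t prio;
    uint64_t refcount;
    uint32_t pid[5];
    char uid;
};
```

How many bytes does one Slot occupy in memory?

@0: rss [8B, align 8] → 8
@8: start_time [2B, align 2] → 10
@10: state [1B, align 1] → 11
+1 pad (align 2)
@12: lock [2B, align 2] → 14
@14: prio [2B, align 2] → 16
@16: refcount [8B, align 8] → 24
@24: pid [20B, align 4] → 44
@44: uid [1B, align 1] → 45
+3 tail pad (align 8)
size 48, align 8

48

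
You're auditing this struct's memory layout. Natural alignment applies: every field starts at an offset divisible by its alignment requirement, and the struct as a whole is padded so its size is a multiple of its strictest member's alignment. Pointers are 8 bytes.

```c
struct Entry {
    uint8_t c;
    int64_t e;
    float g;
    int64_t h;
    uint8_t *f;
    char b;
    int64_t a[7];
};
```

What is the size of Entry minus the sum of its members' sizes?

18

@0: c [1B, align 1] → 1
+7 pad (align 8)
@8: e [8B, align 8] → 16
@16: g [4B, align 4] → 20
+4 pad (align 8)
@24: h [8B, align 8] → 32
@32: f [8B, align 8] → 40
@40: b [1B, align 1] → 41
+7 pad (align 8)
@48: a [56B, align 8] → 104
size 104, align 8
data bytes 86, size 104 → padding 18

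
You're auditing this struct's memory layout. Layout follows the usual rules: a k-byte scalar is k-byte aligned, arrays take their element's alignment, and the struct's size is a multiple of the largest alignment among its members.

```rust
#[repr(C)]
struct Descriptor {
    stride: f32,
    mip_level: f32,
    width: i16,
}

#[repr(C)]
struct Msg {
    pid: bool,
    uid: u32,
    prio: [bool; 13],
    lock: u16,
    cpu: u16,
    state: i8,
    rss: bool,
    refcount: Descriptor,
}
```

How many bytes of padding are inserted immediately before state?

Descriptor: 0..4  stride  (4B, 4-aligned); 4..8  mip_level  (4B, 4-aligned); 8..10  width  (2B, 2-aligned); 10..12  -- tail padding (2B); sizeof = 12, alignof = 4
0..1  pid  (1B, 1-aligned)
1..4  -- padding (3B)
4..8  uid  (4B, 4-aligned)
8..21  prio  (13B, 1-aligned)
21..22  -- padding (1B)
22..24  lock  (2B, 2-aligned)
24..26  cpu  (2B, 2-aligned)
26..27  state  (1B, 1-aligned)

0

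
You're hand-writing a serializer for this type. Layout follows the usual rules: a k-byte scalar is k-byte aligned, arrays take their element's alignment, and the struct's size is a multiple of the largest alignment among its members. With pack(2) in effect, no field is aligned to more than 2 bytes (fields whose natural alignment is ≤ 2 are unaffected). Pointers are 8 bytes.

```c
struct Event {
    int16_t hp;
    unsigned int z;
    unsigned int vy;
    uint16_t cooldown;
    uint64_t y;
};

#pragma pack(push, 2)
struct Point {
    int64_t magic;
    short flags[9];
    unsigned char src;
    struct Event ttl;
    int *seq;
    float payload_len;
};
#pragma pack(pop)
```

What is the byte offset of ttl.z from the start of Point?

32

Event: 0..2  hp  (2B, 2-aligned); 2..4  -- padding (2B); 4..8  z  (4B, 4-aligned); 8..12  vy  (4B, 4-aligned); 12..14  cooldown  (2B, 2-aligned); 14..16  -- padding (2B); 16..24  y  (8B, 8-aligned); sizeof = 24, alignof = 8
0..8  magic  (8B, 2-aligned)
8..26  flags  (18B, 2-aligned)
26..27  src  (1B, 1-aligned)
27..28  -- padding (1B)
28..52  ttl  (24B, 2-aligned)
within Event: z at 4
28 + 4 = 32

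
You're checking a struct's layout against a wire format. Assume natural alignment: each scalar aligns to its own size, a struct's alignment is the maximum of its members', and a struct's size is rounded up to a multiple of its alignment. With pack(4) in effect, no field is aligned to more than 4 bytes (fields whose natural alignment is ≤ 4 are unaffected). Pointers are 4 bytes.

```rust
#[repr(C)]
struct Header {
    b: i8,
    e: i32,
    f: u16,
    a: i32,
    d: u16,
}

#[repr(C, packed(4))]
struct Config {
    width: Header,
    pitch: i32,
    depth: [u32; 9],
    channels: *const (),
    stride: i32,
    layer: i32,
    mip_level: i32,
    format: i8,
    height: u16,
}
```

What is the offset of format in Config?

76

Header: @0: b [1B, align 1] → 1; +3 pad (align 4); @4: e [4B, align 4] → 8; @8: f [2B, align 2] → 10; +2 pad (align 4); @12: a [4B, align 4] → 16; @16: d [2B, align 2] → 18; +2 tail pad (align 4); size 20, align 4
@0: width [20B, align 4] → 20
@20: pitch [4B, align 4] → 24
@24: depth [36B, align 4] → 60
@60: channels [4B, align 4] → 64
@64: stride [4B, align 4] → 68
@68: layer [4B, align 4] → 72
@72: mip_level [4B, align 4] → 76
@76: format [1B, align 1] → 77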